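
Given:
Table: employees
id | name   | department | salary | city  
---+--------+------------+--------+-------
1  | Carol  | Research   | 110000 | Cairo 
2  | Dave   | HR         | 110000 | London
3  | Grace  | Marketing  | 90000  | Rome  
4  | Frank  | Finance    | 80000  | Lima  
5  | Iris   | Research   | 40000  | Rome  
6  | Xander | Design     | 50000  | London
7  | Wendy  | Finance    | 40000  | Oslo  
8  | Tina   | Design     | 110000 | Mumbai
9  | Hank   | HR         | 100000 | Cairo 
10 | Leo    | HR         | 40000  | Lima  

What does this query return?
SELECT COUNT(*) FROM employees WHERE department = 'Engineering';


Counting rows where department = 'Engineering'


0


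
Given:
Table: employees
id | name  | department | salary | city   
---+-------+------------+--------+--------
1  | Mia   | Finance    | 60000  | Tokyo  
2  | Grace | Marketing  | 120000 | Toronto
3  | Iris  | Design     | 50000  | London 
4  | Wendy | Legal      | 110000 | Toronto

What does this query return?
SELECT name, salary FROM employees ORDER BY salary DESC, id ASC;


Sorting by salary DESC, then id ASC for ties

4 rows:
Grace, 120000
Wendy, 110000
Mia, 60000
Iris, 50000


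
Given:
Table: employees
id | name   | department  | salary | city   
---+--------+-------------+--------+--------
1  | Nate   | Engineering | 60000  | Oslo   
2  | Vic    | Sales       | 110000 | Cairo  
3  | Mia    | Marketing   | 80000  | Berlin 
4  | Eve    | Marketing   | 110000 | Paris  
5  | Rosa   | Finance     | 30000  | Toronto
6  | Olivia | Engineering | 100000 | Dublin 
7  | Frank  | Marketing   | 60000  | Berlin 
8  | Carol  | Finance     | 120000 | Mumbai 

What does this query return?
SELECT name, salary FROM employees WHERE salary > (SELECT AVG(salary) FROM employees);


Subquery: AVG(salary) = 83750.0
Filtering: salary > 83750.0
  Vic (110000) -> MATCH
  Eve (110000) -> MATCH
  Olivia (100000) -> MATCH
  Carol (120000) -> MATCH


4 rows:
Vic, 110000
Eve, 110000
Olivia, 100000
Carol, 120000


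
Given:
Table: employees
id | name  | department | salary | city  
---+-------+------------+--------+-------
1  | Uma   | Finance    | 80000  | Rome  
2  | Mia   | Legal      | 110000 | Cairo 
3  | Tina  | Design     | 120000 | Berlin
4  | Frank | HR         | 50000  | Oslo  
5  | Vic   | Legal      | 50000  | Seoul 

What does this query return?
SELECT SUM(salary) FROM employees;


SUM(salary) = 80000 + 110000 + 120000 + 50000 + 50000 = 410000

410000


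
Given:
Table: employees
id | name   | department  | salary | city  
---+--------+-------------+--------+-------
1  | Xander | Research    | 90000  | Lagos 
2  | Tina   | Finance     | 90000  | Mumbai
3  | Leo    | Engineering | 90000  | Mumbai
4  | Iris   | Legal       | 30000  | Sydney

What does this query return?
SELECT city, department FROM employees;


Projecting columns: city, department

4 rows:
Lagos, Research
Mumbai, Finance
Mumbai, Engineering
Sydney, Legal


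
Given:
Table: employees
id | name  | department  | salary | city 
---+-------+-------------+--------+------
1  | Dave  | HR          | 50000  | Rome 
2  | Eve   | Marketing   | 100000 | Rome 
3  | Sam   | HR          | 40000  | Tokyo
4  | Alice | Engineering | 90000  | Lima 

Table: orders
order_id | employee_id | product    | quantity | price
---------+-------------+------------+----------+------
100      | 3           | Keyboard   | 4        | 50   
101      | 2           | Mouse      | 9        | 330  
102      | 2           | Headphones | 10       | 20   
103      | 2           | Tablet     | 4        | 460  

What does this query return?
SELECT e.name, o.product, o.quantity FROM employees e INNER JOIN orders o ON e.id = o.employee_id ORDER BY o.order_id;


Joining employees.id = orders.employee_id:
  employee Sam (id=3) -> order Keyboard
  employee Eve (id=2) -> order Mouse
  employee Eve (id=2) -> order Headphones
  employee Eve (id=2) -> order Tablet


4 rows:
Sam, Keyboard, 4
Eve, Mouse, 9
Eve, Headphones, 10
Eve, Tablet, 4


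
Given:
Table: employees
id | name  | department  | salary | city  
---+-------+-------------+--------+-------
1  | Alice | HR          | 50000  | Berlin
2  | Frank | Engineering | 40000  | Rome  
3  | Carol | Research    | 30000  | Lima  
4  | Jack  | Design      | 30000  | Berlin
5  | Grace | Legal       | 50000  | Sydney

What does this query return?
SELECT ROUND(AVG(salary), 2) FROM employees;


SUM(salary) = 200000
COUNT = 5
ROUND(AVG, 2) = ROUND(200000 / 5, 2) = 40000.0

40000.0


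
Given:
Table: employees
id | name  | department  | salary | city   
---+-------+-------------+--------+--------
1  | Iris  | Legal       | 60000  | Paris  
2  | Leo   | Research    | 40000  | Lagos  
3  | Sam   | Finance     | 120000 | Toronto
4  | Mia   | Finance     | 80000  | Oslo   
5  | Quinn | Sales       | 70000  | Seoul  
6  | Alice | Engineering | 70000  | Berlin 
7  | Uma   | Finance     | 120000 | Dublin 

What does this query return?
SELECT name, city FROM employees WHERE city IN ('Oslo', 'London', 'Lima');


Filtering: city IN ('Oslo', 'London', 'Lima')
Matching: 1 rows

1 rows:
Mia, Oslo


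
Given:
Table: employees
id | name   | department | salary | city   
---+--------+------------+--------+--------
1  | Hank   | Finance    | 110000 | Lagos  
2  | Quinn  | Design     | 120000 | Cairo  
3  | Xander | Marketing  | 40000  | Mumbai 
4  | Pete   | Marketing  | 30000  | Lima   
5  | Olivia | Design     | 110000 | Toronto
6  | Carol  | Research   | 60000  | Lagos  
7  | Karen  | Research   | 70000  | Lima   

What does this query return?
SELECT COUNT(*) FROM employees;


COUNT(*) counts all rows

7


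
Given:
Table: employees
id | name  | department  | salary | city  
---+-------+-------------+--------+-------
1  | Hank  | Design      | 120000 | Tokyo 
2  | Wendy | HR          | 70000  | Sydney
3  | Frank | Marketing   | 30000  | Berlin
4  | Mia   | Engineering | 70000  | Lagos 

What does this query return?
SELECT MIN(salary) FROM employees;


Salaries: 120000, 70000, 30000, 70000
MIN = 30000

30000


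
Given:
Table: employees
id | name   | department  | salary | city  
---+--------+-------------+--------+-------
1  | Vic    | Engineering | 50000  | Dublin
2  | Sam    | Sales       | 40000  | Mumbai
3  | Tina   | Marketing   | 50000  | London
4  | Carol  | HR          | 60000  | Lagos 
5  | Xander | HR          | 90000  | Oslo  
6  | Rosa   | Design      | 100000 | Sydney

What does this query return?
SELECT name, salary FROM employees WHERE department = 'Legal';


Filtering: department = 'Legal'
Matching rows: 0

Empty result set (0 rows)


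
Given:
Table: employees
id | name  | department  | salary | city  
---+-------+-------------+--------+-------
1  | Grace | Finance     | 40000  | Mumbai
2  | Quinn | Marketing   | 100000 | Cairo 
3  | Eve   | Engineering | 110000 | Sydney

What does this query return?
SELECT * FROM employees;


SELECT * returns all 3 rows with all columns

3 rows:
1, Grace, Finance, 40000, Mumbai
2, Quinn, Marketing, 100000, Cairo
3, Eve, Engineering, 110000, Sydney


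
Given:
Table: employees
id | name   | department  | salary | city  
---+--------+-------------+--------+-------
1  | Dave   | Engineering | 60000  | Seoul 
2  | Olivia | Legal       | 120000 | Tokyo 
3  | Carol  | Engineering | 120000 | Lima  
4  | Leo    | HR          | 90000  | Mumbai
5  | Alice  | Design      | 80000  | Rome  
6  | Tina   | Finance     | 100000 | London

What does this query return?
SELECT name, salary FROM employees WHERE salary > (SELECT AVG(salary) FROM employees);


Subquery: AVG(salary) = 95000.0
Filtering: salary > 95000.0
  Olivia (120000) -> MATCH
  Carol (120000) -> MATCH
  Tina (100000) -> MATCH


3 rows:
Olivia, 120000
Carol, 120000
Tina, 100000


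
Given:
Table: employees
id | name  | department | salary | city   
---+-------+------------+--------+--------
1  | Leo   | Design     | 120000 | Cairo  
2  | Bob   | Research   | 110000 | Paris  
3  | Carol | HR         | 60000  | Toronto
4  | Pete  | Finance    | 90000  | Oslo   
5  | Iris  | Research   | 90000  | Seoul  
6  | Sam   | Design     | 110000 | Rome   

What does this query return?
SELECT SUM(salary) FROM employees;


SUM(salary) = 120000 + 110000 + 60000 + 90000 + 90000 + 110000 = 580000

580000


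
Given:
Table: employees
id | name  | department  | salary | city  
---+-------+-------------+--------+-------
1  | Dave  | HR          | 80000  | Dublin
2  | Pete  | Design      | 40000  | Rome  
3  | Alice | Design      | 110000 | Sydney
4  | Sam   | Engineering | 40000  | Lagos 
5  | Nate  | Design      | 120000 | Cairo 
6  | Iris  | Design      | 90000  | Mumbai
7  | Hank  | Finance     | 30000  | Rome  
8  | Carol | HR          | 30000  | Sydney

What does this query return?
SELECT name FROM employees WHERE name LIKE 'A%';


LIKE 'A%' matches names starting with 'A'
Matching: 1

1 rows:
Alice


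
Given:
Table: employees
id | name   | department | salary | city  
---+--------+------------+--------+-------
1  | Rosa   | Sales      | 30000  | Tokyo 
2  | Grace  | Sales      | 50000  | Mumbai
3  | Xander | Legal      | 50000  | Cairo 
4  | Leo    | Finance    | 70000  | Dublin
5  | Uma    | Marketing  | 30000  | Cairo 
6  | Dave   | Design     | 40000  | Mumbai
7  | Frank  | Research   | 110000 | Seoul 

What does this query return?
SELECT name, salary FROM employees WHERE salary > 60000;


Filtering: salary > 60000
Matching: 2 rows

2 rows:
Leo, 70000
Frank, 110000


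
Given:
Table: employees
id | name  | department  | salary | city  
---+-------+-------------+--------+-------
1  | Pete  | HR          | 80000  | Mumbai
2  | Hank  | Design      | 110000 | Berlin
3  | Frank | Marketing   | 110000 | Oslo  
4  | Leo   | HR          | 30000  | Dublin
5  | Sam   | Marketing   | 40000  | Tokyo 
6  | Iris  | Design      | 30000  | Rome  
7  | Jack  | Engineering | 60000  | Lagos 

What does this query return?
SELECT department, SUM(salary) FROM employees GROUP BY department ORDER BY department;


Summing salary within each department:
  Design: 110000 + 30000 = 140000
  Engineering: 60000 = 60000
  HR: 80000 + 30000 = 110000
  Marketing: 110000 + 40000 = 150000


4 groups:
Design, 140000
Engineering, 60000
HR, 110000
Marketing, 150000


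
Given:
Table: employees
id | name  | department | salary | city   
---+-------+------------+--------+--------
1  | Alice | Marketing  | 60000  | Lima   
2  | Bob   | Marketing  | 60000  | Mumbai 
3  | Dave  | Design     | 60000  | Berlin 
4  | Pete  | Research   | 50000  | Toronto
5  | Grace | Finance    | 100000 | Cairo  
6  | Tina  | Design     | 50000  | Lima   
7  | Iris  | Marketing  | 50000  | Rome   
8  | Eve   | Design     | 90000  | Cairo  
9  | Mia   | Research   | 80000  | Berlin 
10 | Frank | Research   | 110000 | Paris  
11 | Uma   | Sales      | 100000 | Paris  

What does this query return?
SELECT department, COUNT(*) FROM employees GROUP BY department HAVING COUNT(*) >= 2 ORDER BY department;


Groups with count >= 2:
  Design: 3 -> PASS
  Marketing: 3 -> PASS
  Research: 3 -> PASS
  Finance: 1 -> filtered out
  Sales: 1 -> filtered out


3 groups:
Design, 3
Marketing, 3
Research, 3


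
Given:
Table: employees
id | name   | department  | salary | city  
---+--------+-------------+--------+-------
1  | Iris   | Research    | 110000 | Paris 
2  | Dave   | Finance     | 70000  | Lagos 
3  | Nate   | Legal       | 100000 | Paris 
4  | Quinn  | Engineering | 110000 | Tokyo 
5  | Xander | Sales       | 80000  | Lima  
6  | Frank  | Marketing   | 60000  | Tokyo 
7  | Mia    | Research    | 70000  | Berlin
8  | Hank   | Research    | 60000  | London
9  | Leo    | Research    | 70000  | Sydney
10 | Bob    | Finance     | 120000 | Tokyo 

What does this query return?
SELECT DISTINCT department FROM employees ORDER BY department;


All 'department' values (row order): Research, Finance, Legal, Engineering, Sales, Marketing, Research, Research, Research, Finance
Removing duplicates leaves 6 unique value(s).

6 values:
Engineering
Finance
Legal
Marketing
Research
Sales


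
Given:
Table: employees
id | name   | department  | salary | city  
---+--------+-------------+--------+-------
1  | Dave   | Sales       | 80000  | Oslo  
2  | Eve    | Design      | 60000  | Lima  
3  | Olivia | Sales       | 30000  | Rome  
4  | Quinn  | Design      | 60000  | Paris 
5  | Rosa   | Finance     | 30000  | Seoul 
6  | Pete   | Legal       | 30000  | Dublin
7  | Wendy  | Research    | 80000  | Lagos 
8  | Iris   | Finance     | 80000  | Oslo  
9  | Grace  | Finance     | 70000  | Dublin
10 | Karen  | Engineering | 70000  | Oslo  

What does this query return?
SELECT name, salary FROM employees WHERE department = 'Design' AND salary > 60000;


Filtering: department = 'Design' AND salary > 60000
Matching: 0 rows

Empty result set (0 rows)


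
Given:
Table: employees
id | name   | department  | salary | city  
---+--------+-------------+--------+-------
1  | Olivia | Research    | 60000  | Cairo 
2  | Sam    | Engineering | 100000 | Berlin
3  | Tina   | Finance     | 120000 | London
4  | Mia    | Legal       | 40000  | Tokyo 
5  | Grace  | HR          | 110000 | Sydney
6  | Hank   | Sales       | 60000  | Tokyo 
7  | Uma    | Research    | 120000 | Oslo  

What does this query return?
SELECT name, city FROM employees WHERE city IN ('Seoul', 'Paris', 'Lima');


Filtering: city IN ('Seoul', 'Paris', 'Lima')
Matching: 0 rows

Empty result set (0 rows)


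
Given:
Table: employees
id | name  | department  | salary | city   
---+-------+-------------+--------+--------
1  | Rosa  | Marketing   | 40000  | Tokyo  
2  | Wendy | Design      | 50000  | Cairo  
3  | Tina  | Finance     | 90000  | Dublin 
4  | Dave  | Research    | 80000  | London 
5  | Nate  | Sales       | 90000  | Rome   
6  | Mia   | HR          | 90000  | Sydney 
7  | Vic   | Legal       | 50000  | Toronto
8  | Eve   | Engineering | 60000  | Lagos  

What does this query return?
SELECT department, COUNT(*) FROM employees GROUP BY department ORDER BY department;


Assigning each row to its department group:
  Rosa -> Marketing
  Wendy -> Design
  Tina -> Finance
  Dave -> Research
  Nate -> Sales
  Mia -> HR
  Vic -> Legal
  Eve -> Engineering


8 groups:
Design, 1
Engineering, 1
Finance, 1
HR, 1
Legal, 1
Marketing, 1
Research, 1
Sales, 1


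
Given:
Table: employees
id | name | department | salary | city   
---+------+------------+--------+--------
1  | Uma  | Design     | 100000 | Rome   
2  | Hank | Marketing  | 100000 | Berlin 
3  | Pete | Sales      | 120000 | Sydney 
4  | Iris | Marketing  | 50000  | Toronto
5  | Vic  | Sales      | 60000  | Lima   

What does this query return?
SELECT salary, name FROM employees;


Projecting columns: salary, name

5 rows:
100000, Uma
100000, Hank
120000, Pete
50000, Iris
60000, Vic


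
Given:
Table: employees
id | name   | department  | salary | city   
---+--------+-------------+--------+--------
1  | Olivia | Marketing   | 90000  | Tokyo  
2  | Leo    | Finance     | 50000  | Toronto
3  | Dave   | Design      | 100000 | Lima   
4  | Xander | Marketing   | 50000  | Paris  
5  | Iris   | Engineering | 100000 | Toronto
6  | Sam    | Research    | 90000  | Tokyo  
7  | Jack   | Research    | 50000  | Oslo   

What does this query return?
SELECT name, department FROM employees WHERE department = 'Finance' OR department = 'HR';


Filtering: department = 'Finance' OR 'HR'
Matching: 1 rows

1 rows:
Leo, Finance


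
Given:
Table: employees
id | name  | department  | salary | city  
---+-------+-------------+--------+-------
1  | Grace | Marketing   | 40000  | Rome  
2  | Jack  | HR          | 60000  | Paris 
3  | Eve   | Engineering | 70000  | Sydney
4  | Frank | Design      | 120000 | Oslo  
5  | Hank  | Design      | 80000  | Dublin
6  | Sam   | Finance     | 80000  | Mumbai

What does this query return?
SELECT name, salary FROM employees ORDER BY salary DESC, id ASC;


Sorting by salary DESC, then id ASC for ties

6 rows:
Frank, 120000
Hank, 80000
Sam, 80000
Eve, 70000
Jack, 60000
Grace, 40000


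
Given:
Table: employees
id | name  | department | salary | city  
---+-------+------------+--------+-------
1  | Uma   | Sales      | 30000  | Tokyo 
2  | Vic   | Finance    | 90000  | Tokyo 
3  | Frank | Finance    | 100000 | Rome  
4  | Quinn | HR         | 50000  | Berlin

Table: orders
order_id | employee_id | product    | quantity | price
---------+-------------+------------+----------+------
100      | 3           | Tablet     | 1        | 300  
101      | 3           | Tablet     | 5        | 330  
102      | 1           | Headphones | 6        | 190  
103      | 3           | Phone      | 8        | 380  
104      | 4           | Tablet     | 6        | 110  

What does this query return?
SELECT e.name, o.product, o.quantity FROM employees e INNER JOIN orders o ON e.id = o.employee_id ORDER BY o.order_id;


Joining employees.id = orders.employee_id:
  employee Frank (id=3) -> order Tablet
  employee Frank (id=3) -> order Tablet
  employee Uma (id=1) -> order Headphones
  employee Frank (id=3) -> order Phone
  employee Quinn (id=4) -> order Tablet


5 rows:
Frank, Tablet, 1
Frank, Tablet, 5
Uma, Headphones, 6
Frank, Phone, 8
Quinn, Tablet, 6


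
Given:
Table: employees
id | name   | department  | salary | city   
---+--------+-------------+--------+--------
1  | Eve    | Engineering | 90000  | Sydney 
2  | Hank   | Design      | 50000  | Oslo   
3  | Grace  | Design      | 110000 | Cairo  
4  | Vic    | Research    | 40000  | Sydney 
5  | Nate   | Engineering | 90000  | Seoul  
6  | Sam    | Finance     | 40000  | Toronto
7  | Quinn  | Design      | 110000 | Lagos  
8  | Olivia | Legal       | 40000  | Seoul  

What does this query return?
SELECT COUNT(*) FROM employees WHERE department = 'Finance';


Counting rows where department = 'Finance'
  Sam -> MATCH


1


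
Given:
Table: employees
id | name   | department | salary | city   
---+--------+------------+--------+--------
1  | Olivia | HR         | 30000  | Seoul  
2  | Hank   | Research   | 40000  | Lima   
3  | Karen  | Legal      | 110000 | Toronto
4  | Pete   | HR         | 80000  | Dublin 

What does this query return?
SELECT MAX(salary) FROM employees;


Salaries: 30000, 40000, 110000, 80000
MAX = 110000

110000


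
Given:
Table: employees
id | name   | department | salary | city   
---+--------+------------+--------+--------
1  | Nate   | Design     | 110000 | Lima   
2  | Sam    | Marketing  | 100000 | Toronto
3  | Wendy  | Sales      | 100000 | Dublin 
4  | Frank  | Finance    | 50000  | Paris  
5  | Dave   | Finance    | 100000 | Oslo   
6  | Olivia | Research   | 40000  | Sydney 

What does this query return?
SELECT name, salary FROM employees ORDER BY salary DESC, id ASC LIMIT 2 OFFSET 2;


Sort by salary DESC (id ASC tiebreak), then skip 2 and take 2
Rows 3 through 4

2 rows:
Wendy, 100000
Dave, 100000


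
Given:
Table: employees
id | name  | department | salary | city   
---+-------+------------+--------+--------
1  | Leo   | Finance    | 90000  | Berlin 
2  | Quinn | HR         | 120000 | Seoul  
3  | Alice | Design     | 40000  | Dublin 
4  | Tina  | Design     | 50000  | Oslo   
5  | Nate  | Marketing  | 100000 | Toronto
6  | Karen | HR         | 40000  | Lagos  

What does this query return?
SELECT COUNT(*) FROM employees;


COUNT(*) counts all rows

6


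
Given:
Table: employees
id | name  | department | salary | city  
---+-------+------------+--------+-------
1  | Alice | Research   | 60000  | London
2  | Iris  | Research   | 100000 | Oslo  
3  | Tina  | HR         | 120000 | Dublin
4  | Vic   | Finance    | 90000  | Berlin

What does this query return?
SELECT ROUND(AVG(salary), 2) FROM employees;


SUM(salary) = 370000
COUNT = 4
ROUND(AVG, 2) = ROUND(370000 / 4, 2) = 92500.0

92500.0


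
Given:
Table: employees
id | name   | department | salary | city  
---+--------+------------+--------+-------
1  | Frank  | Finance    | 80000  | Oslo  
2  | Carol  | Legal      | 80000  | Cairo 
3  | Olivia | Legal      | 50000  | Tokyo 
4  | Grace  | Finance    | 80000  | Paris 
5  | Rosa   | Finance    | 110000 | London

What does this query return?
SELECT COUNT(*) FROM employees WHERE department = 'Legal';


Counting rows where department = 'Legal'
  Carol -> MATCH
  Olivia -> MATCH


2


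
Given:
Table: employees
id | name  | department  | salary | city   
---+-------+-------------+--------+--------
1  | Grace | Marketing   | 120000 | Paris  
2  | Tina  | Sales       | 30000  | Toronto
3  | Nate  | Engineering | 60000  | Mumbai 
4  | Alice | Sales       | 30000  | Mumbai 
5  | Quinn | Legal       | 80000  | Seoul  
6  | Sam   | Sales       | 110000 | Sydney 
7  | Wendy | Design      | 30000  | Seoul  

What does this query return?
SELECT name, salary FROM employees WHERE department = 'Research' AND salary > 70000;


Filtering: department = 'Research' AND salary > 70000
Matching: 0 rows

Empty result set (0 rows)


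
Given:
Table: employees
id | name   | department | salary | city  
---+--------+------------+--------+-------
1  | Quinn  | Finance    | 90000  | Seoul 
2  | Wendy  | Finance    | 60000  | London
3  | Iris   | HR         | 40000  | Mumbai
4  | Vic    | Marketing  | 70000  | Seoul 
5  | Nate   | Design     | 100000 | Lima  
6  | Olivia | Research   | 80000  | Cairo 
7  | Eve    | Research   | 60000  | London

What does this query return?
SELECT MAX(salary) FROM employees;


Salaries: 90000, 60000, 40000, 70000, 100000, 80000, 60000
MAX = 100000

100000


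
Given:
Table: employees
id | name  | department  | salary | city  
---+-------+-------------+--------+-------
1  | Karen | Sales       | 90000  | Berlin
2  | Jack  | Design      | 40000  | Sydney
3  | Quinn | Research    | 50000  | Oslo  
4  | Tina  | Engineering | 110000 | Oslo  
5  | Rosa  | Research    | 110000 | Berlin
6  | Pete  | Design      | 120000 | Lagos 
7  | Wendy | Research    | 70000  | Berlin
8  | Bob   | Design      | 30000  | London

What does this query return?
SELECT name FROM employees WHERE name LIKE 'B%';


LIKE 'B%' matches names starting with 'B'
Matching: 1

1 rows:
Bob


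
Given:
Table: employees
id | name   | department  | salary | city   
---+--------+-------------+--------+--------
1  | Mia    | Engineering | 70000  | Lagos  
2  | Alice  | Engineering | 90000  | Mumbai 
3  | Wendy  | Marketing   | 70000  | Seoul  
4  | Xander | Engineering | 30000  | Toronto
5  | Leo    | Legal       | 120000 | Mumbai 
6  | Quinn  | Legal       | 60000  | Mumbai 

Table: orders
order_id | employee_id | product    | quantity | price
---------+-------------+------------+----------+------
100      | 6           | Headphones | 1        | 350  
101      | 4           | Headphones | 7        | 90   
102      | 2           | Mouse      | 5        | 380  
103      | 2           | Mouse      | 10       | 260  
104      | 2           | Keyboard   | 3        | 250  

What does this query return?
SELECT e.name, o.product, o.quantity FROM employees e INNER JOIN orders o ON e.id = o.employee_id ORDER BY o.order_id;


Joining employees.id = orders.employee_id:
  employee Quinn (id=6) -> order Headphones
  employee Xander (id=4) -> order Headphones
  employee Alice (id=2) -> order Mouse
  employee Alice (id=2) -> order Mouse
  employee Alice (id=2) -> order Keyboard


5 rows:
Quinn, Headphones, 1
Xander, Headphones, 7
Alice, Mouse, 5
Alice, Mouse, 10
Alice, Keyboard, 3


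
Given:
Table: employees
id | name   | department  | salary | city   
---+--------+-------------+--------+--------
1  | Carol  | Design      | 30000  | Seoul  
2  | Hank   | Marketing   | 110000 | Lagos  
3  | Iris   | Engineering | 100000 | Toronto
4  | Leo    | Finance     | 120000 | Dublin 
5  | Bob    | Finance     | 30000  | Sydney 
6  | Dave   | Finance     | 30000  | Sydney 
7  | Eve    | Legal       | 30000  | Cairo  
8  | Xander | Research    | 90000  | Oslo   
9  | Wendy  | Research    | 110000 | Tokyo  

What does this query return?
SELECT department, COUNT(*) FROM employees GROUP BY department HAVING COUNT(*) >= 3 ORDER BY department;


Groups with count >= 3:
  Finance: 3 -> PASS
  Design: 1 -> filtered out
  Engineering: 1 -> filtered out
  Legal: 1 -> filtered out
  Marketing: 1 -> filtered out
  Research: 2 -> filtered out


1 groups:
Finance, 3


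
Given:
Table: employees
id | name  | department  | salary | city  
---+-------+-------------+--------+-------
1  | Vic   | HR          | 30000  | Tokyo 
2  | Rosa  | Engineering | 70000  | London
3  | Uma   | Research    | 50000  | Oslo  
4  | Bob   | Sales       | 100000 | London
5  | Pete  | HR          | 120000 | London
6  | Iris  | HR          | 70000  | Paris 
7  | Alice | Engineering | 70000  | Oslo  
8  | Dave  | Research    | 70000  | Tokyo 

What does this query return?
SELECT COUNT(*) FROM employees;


COUNT(*) counts all rows

8


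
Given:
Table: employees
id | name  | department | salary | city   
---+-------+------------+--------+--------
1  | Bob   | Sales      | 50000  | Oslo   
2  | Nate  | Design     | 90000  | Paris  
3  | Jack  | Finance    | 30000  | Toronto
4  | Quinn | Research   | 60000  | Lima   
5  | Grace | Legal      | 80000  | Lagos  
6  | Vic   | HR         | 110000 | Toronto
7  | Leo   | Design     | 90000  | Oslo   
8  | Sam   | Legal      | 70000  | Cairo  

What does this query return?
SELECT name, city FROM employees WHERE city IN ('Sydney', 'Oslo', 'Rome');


Filtering: city IN ('Sydney', 'Oslo', 'Rome')
Matching: 2 rows

2 rows:
Bob, Oslo
Leo, Oslo


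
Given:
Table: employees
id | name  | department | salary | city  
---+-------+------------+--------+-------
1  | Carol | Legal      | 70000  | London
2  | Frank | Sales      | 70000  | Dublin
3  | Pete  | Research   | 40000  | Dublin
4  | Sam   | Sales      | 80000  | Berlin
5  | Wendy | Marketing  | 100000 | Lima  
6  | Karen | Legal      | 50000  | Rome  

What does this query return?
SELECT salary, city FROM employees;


Projecting columns: salary, city

6 rows:
70000, London
70000, Dublin
40000, Dublin
80000, Berlin
100000, Lima
50000, Rome


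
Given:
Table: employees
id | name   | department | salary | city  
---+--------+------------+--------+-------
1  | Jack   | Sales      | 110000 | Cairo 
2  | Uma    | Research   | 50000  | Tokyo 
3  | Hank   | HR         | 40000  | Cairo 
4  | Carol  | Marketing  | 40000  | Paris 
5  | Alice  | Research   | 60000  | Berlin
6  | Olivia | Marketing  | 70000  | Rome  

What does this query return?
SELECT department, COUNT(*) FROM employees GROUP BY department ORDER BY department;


Assigning each row to its department group:
  Jack -> Sales
  Uma -> Research
  Hank -> HR
  Carol -> Marketing
  Alice -> Research
  Olivia -> Marketing


4 groups:
HR, 1
Marketing, 2
Research, 2
Sales, 1


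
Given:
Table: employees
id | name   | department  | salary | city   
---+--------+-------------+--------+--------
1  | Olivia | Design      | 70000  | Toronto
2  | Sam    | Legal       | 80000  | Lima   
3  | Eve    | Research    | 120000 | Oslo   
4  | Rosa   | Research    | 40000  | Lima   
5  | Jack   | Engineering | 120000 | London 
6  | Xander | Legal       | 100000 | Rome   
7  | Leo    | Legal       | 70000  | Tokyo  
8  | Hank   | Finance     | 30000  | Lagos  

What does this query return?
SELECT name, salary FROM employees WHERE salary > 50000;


Filtering: salary > 50000
Matching: 6 rows

6 rows:
Olivia, 70000
Sam, 80000
Eve, 120000
Jack, 120000
Xander, 100000
Leo, 70000


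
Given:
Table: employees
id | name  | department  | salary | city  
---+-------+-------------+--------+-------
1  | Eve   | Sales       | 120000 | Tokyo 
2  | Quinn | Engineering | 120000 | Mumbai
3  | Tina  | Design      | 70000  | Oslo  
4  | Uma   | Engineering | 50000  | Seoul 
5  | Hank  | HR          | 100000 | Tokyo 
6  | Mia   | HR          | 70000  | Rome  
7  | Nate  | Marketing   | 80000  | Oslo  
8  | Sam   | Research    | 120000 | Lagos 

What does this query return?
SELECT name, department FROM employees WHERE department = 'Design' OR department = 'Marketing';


Filtering: department = 'Design' OR 'Marketing'
Matching: 2 rows

2 rows:
Tina, Design
Nate, Marketing


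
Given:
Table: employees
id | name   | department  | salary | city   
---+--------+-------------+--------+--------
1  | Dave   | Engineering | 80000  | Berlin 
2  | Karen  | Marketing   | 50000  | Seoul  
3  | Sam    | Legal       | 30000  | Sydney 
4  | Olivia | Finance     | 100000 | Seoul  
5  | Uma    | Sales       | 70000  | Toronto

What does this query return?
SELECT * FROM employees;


SELECT * returns all 5 rows with all columns

5 rows:
1, Dave, Engineering, 80000, Berlin
2, Karen, Marketing, 50000, Seoul
3, Sam, Legal, 30000, Sydney
4, Olivia, Finance, 100000, Seoul
5, Uma, Sales, 70000, Toronto


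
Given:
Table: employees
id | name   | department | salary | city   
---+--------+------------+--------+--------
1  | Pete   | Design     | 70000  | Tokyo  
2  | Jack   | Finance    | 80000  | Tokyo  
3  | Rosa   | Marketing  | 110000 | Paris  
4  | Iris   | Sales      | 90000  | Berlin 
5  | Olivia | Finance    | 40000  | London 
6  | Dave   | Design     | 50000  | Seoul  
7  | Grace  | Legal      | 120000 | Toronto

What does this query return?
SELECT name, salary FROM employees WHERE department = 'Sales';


Filtering: department = 'Sales'
Matching rows: 1

1 rows:
Iris, 90000


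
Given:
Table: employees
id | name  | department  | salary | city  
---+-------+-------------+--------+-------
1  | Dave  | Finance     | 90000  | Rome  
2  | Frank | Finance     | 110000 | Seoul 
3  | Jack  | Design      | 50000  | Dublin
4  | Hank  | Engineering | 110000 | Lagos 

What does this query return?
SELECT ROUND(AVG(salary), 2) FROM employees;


SUM(salary) = 360000
COUNT = 4
ROUND(AVG, 2) = ROUND(360000 / 4, 2) = 90000.0

90000.0


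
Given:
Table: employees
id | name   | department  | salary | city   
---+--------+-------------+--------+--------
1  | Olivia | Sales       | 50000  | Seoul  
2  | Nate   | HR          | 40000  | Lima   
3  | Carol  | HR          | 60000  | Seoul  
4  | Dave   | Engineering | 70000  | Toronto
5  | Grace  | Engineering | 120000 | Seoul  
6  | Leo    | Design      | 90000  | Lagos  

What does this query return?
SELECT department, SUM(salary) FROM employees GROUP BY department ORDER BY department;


Summing salary within each department:
  Design: 90000 = 90000
  Engineering: 70000 + 120000 = 190000
  HR: 40000 + 60000 = 100000
  Sales: 50000 = 50000


4 groups:
Design, 90000
Engineering, 190000
HR, 100000
Sales, 50000


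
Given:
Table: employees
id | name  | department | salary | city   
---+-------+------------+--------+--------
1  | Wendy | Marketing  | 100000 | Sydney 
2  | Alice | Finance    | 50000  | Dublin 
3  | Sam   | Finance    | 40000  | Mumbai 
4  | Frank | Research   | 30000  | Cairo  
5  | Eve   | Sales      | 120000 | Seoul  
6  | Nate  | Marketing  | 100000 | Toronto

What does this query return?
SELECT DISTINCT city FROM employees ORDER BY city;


All 'city' values (row order): Sydney, Dublin, Mumbai, Cairo, Seoul, Toronto
Removing duplicates leaves 6 unique value(s).

6 values:
Cairo
Dublin
Mumbai
Seoul
Sydney
Toronto


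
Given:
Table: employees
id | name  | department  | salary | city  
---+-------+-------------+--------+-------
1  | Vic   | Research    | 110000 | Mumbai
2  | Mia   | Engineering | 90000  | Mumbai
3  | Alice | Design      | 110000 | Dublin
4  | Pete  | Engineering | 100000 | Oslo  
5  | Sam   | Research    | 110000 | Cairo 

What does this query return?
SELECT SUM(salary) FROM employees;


SUM(salary) = 110000 + 90000 + 110000 + 100000 + 110000 = 520000

520000


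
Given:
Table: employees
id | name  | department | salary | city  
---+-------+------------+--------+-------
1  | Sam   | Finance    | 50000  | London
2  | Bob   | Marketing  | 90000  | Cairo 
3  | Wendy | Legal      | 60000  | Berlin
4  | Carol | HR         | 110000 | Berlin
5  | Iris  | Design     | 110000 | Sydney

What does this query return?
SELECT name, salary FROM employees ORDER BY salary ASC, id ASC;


Sorting by salary ASC, then id ASC for ties

5 rows:
Sam, 50000
Wendy, 60000
Bob, 90000
Carol, 110000
Iris, 110000


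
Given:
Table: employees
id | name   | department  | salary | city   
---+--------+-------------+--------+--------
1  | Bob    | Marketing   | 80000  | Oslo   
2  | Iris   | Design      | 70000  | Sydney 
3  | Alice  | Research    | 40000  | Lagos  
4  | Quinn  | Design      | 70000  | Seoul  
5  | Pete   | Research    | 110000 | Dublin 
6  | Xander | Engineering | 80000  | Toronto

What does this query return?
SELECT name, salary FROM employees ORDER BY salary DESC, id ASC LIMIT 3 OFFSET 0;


Sort by salary DESC (id ASC tiebreak), then skip 0 and take 3
Rows 1 through 3

3 rows:
Pete, 110000
Bob, 80000
Xander, 80000


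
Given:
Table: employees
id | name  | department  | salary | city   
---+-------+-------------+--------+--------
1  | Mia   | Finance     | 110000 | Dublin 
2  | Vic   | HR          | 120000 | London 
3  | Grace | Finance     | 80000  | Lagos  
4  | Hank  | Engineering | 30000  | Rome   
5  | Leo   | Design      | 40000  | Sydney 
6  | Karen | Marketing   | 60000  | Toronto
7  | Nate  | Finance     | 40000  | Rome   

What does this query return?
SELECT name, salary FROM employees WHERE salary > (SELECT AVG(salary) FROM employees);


Subquery: AVG(salary) = 68571.43
Filtering: salary > 68571.43
  Mia (110000) -> MATCH
  Vic (120000) -> MATCH
  Grace (80000) -> MATCH


3 rows:
Mia, 110000
Vic, 120000
Grace, 80000


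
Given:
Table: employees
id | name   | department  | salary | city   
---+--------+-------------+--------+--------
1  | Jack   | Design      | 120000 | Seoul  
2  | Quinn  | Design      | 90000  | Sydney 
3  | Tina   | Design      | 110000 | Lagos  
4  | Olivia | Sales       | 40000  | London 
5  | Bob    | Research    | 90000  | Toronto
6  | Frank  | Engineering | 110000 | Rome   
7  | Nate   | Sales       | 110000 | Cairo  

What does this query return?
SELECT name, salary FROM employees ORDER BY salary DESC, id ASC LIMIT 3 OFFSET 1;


Sort by salary DESC (id ASC tiebreak), then skip 1 and take 3
Rows 2 through 4

3 rows:
Tina, 110000
Frank, 110000
Nate, 110000


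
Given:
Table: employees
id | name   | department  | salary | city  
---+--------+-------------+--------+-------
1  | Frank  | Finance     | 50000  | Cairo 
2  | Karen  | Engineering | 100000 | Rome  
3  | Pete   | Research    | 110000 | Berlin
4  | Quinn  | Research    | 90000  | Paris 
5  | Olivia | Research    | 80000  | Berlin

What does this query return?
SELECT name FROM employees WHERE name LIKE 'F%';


LIKE 'F%' matches names starting with 'F'
Matching: 1

1 rows:
Frank


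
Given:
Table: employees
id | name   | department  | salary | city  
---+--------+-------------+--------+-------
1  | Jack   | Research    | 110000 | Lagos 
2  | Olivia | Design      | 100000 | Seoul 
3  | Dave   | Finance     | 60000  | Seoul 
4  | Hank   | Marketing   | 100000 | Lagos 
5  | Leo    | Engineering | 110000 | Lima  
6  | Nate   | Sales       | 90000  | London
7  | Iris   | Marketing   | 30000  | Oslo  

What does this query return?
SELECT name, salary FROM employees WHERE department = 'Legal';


Filtering: department = 'Legal'
Matching rows: 0

Empty result set (0 rows)


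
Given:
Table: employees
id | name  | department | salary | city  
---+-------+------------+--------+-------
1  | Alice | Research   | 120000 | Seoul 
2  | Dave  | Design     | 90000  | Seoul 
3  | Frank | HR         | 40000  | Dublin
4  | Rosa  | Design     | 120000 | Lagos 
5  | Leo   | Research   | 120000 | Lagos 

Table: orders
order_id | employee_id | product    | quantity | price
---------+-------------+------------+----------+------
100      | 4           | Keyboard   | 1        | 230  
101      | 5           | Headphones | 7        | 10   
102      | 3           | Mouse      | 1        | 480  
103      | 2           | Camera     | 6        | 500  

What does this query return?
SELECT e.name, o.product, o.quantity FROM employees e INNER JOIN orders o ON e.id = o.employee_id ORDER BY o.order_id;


Joining employees.id = orders.employee_id:
  employee Rosa (id=4) -> order Keyboard
  employee Leo (id=5) -> order Headphones
  employee Frank (id=3) -> order Mouse
  employee Dave (id=2) -> order Camera


4 rows:
Rosa, Keyboard, 1
Leo, Headphones, 7
Frank, Mouse, 1
Dave, Camera, 6


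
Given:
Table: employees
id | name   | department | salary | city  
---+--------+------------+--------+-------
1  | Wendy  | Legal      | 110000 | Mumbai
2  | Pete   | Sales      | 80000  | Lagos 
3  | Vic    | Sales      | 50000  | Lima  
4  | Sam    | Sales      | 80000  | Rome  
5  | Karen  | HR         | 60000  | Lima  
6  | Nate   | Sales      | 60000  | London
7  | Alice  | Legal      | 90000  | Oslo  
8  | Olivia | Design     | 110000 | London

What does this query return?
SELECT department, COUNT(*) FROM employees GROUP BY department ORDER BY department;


Assigning each row to its department group:
  Wendy -> Legal
  Pete -> Sales
  Vic -> Sales
  Sam -> Sales
  Karen -> HR
  Nate -> Sales
  Alice -> Legal
  Olivia -> Design


4 groups:
Design, 1
HR, 1
Legal, 2
Sales, 4


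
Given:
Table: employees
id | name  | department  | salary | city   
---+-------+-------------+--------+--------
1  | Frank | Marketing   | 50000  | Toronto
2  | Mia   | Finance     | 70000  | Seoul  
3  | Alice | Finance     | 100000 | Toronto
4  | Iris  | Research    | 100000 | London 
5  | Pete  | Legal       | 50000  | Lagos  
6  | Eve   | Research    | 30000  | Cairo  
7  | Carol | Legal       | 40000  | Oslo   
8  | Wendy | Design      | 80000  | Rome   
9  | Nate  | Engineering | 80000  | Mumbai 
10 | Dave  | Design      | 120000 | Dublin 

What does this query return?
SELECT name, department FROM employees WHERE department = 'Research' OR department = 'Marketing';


Filtering: department = 'Research' OR 'Marketing'
Matching: 3 rows

3 rows:
Frank, Marketing
Iris, Research
Eve, Research


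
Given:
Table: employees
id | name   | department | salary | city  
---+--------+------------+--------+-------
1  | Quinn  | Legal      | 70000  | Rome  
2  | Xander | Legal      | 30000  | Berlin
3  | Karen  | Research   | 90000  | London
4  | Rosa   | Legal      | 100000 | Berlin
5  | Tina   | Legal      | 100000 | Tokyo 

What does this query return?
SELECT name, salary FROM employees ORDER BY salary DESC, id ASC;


Sorting by salary DESC, then id ASC for ties

5 rows:
Rosa, 100000
Tina, 100000
Karen, 90000
Quinn, 70000
Xander, 30000


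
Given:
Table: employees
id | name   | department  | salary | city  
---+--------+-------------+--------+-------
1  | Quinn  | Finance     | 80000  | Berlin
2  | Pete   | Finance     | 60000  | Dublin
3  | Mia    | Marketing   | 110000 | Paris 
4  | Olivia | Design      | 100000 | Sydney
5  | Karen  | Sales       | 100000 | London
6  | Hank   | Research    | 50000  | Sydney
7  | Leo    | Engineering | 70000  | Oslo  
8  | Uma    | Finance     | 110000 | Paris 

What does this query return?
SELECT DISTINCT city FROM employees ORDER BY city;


All 'city' values (row order): Berlin, Dublin, Paris, Sydney, London, Sydney, Oslo, Paris
Removing duplicates leaves 6 unique value(s).

6 values:
Berlin
Dublin
London
Oslo
Paris
Sydney


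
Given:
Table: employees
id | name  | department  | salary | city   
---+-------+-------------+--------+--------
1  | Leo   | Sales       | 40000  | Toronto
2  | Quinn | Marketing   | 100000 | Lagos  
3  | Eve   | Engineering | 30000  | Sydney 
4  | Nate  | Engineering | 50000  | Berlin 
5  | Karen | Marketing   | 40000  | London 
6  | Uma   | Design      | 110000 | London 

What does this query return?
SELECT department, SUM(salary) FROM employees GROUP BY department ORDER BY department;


Summing salary within each department:
  Design: 110000 = 110000
  Engineering: 30000 + 50000 = 80000
  Marketing: 100000 + 40000 = 140000
  Sales: 40000 = 40000


4 groups:
Design, 110000
Engineering, 80000
Marketing, 140000
Sales, 40000


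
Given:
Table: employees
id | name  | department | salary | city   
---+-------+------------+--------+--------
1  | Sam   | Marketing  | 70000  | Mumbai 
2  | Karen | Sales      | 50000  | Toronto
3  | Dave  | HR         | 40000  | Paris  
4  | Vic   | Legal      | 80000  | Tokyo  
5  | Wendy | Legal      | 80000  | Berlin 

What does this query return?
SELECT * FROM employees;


SELECT * returns all 5 rows with all columns

5 rows:
1, Sam, Marketing, 70000, Mumbai
2, Karen, Sales, 50000, Toronto
3, Dave, HR, 40000, Paris
4, Vic, Legal, 80000, Tokyo
5, Wendy, Legal, 80000, Berlin
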